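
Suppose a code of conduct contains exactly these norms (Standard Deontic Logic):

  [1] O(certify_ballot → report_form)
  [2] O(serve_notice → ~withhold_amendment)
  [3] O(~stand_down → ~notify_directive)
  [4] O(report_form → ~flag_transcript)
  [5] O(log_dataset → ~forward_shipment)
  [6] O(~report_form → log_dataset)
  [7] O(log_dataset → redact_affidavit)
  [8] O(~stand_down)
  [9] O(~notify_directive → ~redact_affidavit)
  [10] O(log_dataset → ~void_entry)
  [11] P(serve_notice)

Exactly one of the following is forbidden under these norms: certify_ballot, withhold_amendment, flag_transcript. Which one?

flag_transcript

From premise 8 we have O(~stand_down).
Premise 3 is O(~stand_down → ~notify_directive); since O(~stand_down), deontic closure gives O(~notify_directive).
Premise 9 is O(~notify_directive → ~redact_affidavit); since O(~notify_directive), deontic closure gives O(~redact_affidavit).
The contrapositive of premise 7 (O(log_dataset → redact_affidavit)) is O(~redact_affidavit → ~log_dataset), and O(~redact_affidavit) is already established, so O(~log_dataset).
Premise 6, O(~report_form → log_dataset), contraposes to O(~log_dataset → report_form); with O(~log_dataset) we get O(report_form).
Applying K to premise 4 (O(report_form → ~flag_transcript)) and O(report_form) yields O(~flag_transcript).
So O(~flag_transcript) holds, i.e. flag_transcript is forbidden. None of the other listed options is forbidden under the premises.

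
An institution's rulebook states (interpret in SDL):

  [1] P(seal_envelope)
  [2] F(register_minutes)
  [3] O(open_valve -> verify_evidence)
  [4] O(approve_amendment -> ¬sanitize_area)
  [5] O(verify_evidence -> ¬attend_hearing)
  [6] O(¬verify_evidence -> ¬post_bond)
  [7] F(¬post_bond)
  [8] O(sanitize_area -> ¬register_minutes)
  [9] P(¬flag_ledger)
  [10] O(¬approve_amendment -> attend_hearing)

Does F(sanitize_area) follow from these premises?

Yes

Premise 7, F(¬post_bond), is equivalent to O(post_bond).
Premise 6 is O(¬verify_evidence -> ¬post_bond); contrapositively O(post_bond -> verify_evidence). Since O(post_bond) holds, K gives O(verify_evidence).
From O(verify_evidence) and premise 5, O(verify_evidence -> ¬attend_hearing), we obtain O(¬attend_hearing).
The contrapositive of premise 10 (O(¬approve_amendment -> attend_hearing)) is O(¬attend_hearing -> approve_amendment), and O(¬attend_hearing) is already established, so O(approve_amendment).
With premise 4, O(approve_amendment -> ¬sanitize_area), the K-axiom yields O(¬sanitize_area).
Premises 1, 2, 3, 8, 9 do not contribute to this derivation.
So O(¬sanitize_area) holds, i.e. F(sanitize_area). The claim follows.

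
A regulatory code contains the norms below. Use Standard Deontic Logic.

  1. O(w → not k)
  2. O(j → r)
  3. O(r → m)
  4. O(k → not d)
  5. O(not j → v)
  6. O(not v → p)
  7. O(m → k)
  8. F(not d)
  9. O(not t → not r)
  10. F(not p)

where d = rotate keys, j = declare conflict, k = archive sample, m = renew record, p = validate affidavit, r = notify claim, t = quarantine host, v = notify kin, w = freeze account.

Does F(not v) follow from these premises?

F(not d) at premise 8 means O(d).
The contrapositive of premise 4 (O(k → not d)) is O(d → not k), and O(d) is already established, so O(not k).
The contrapositive of premise 7 (O(m → k)) is O(not k → not m), and O(not k) is already established, so O(not m).
Premise 3, O(r → m), contraposes to O(not m → not r); with O(not m) we get O(not r).
Premise 2, O(j → r), contraposes to O(not r → not j); with O(not r) we get O(not j).
From O(not j) and premise 5, O(not j → v), we obtain O(v).
Premises 1, 6, 9, 10 do not contribute to this derivation.
So O(v) holds, i.e. F(not v). The claim follows.

Yes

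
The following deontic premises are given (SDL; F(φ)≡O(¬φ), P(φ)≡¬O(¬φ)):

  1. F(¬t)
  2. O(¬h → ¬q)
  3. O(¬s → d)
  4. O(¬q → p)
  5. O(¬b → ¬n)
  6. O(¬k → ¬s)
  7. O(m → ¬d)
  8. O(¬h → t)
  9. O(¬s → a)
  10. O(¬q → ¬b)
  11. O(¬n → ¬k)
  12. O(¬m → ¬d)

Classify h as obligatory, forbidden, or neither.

By case analysis on m: premise 7 gives O(m → ¬d) and premise 12 gives O(¬m → ¬d), so O(¬d) either way.
The contrapositive of premise 3 (O(¬s → d)) is O(¬d → s), and O(¬d) is already established, so O(s).
Premise 6 is O(¬k → ¬s); contrapositively O(s → k). Since O(s) holds, K gives O(k).
Premise 11 is O(¬n → ¬k); contrapositively O(k → n). Since O(k) holds, K gives O(n).
Premise 5 is O(¬b → ¬n); contrapositively O(n → b). Since O(n) holds, K gives O(b).
Premise 10 is O(¬q → ¬b); contrapositively O(b → q). Since O(b) holds, K gives O(q).
Premise 2, O(¬h → ¬q), contraposes to O(q → h); with O(q) we get O(h).
Premises 1, 4, 8, 9 do not contribute to this derivation.
Hence h is obligatory.

Obligatory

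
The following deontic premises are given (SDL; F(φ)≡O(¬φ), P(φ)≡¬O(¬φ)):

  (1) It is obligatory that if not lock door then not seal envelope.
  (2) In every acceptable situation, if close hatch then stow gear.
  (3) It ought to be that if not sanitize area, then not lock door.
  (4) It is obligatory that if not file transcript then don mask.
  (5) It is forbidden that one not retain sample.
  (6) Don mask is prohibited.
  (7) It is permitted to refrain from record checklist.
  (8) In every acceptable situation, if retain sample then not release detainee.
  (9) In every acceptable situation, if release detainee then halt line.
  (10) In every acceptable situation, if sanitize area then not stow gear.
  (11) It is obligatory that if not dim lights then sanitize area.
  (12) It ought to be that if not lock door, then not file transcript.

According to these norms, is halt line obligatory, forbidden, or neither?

Neither

Premise 9 is O(release_detainee → halt_line), but O(release_detainee) is not derivable from the premises, so it does not yield O(halt_line).
No premise or chain of K-axiom applications forces O(halt_line), and none forces O(¬halt_line). So halt_line is neither obligatory nor forbidden under these norms.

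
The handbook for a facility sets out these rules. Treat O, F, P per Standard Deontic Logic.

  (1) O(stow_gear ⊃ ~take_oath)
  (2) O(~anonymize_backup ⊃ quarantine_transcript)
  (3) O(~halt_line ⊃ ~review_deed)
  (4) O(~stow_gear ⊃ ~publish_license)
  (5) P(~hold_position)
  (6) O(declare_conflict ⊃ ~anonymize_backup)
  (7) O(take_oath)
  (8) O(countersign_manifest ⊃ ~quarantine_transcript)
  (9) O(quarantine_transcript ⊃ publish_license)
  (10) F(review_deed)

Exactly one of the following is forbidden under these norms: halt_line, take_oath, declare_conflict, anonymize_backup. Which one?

declare_conflict

From premise 7 we have O(take_oath).
Premise 1, O(stow_gear ⊃ ~take_oath), contraposes to O(take_oath ⊃ ~stow_gear); with O(take_oath) we get O(~stow_gear).
From O(~stow_gear) and premise 4, O(~stow_gear ⊃ ~publish_license), we obtain O(~publish_license).
The contrapositive of premise 9 (O(quarantine_transcript ⊃ publish_license)) is O(~publish_license ⊃ ~quarantine_transcript), and O(~publish_license) is already established, so O(~quarantine_transcript).
Premise 2 is O(~anonymize_backup ⊃ quarantine_transcript); contrapositively O(~quarantine_transcript ⊃ anonymize_backup). Since O(~quarantine_transcript) holds, K gives O(anonymize_backup).
Premise 6, O(declare_conflict ⊃ ~anonymize_backup), contraposes to O(anonymize_backup ⊃ ~declare_conflict); with O(anonymize_backup) we get O(~declare_conflict).
So O(~declare_conflict) holds, i.e. declare_conflict is forbidden. None of the other listed options is forbidden under the premises.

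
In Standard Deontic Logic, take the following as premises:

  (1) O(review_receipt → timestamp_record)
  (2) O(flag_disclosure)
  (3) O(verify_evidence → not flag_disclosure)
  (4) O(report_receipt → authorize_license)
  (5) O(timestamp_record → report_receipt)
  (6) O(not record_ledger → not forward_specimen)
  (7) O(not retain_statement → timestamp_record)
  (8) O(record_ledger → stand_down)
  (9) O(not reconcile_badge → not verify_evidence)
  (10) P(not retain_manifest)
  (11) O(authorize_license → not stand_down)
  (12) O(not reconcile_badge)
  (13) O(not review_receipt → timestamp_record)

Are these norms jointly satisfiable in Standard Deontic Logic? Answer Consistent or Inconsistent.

Consistent

Premise 3 is O(verify_evidence → not flag_disclosure), but O(verify_evidence) is not derivable from the premises, so it does not yield O(not flag_disclosure).
So O(not flag_disclosure) is not derivable, and the apparent clash with O(flag_disclosure) does not arise.
A world satisfying every obligation exists (e.g. authorize_license=true, flag_disclosure=true, forward_specimen=false, reconcile_badge=false, record_ledger=false, report_receipt=true, retain_manifest=false, retain_statement=false, review_receipt=false, stand_down=false, timestamp_record=true, verify_evidence=false); no atom is both obligatory and forbidden, so the set is consistent.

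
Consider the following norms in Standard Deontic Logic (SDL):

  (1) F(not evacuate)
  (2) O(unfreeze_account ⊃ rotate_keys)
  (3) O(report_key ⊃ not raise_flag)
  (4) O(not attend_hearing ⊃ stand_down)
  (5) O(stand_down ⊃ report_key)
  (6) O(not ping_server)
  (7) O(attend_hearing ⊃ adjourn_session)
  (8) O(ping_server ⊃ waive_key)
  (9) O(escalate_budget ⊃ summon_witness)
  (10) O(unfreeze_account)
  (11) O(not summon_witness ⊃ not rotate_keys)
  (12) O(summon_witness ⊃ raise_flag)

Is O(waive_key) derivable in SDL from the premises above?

No

Premise 8 is O(ping_server ⊃ waive_key), but O(ping_server) is not derivable from the premises, so it does not yield O(waive_key).
No other premise forces O(waive_key). An ideal world satisfying every premise can still have waive_key false, so O(waive_key) is not derivable.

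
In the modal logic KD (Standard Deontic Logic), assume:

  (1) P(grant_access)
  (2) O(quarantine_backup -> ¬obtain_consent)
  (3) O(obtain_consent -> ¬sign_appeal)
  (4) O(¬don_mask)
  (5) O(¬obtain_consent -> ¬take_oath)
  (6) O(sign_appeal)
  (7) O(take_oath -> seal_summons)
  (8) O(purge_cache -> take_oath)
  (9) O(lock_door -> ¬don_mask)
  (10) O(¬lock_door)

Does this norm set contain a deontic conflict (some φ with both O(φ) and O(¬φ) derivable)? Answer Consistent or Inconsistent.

Premise 9 is O(lock_door -> ¬don_mask); even if O(¬don_mask) held, inferring O(lock_door) would be affirming the consequent — invalid.
So O(lock_door) is not derivable, and the apparent clash with O(¬lock_door) does not arise.
A world satisfying every obligation exists (e.g. don_mask=false, grant_access=false, lock_door=false, obtain_consent=false, purge_cache=false, quarantine_backup=false, seal_summons=false, sign_appeal=true, take_oath=false); no atom is both obligatory and forbidden, so the set is consistent.

Consistent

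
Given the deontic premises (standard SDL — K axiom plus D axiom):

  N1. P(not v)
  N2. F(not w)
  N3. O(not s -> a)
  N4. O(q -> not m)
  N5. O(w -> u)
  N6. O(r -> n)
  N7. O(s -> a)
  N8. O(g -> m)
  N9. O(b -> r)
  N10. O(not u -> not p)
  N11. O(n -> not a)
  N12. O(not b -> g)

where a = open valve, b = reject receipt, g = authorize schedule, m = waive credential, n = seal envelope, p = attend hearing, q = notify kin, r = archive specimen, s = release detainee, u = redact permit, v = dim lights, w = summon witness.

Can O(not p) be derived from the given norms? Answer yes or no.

No

Premise 10 is O(not u -> not p), but O(not u) is not derivable from the premises, so it does not yield O(not p).
No other premise forces O(not p). An ideal world satisfying every premise can still have not p false, so O(not p) is not derivable.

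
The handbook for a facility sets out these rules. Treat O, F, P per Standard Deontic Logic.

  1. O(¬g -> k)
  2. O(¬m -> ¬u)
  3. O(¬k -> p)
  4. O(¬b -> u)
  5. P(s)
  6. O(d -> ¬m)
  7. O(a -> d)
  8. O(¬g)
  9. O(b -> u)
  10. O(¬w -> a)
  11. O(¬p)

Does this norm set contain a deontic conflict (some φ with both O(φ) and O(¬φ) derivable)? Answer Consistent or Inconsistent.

Consistent

Premise 3 is O(¬k -> p), but O(¬k) is not derivable from the premises, so it does not yield O(p).
So O(p) is not derivable, and the apparent clash with O(¬p) does not arise.
A world satisfying every obligation exists (e.g. a=false, b=false, d=false, g=false, k=true, m=true, p=false, s=false, u=true, w=true); no atom is both obligatory and forbidden, so the set is consistent.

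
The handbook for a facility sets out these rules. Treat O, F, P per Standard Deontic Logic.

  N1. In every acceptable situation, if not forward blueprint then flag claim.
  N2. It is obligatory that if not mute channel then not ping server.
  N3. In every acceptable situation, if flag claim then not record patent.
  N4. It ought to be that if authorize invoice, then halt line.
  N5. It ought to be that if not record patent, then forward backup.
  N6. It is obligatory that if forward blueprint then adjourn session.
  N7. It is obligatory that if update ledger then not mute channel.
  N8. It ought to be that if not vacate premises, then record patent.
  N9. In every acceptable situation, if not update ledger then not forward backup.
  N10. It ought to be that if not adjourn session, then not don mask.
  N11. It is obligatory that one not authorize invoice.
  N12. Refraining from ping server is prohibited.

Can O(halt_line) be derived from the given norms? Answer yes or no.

No

Premise 4 is O(authorize_invoice → halt_line), but O(authorize_invoice) is not derivable from the premises, so it does not yield O(halt_line).
No other premise forces O(halt_line). An ideal world satisfying every premise can still have halt_line false, so O(halt_line) is not derivable.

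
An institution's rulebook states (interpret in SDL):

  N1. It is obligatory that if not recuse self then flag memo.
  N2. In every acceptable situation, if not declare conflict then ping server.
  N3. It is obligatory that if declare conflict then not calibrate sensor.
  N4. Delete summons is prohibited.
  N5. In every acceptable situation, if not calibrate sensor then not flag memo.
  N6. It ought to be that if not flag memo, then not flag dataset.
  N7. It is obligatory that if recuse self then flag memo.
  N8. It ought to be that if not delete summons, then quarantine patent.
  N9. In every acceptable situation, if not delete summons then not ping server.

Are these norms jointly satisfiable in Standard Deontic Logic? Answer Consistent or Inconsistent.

Inconsistent

By case analysis on recuse_self: premise 7 gives O(recuse_self → flag_memo) and premise 1 gives O(¬recuse_self → flag_memo), so O(flag_memo) either way.
Premise 5 is O(¬calibrate_sensor → ¬flag_memo); contrapositively O(flag_memo → calibrate_sensor). Since O(flag_memo) holds, K gives O(calibrate_sensor).
The contrapositive of premise 3 (O(declare_conflict → ¬calibrate_sensor)) is O(calibrate_sensor → ¬declare_conflict), and O(calibrate_sensor) is already established, so O(¬declare_conflict).
Premise 2 is O(¬declare_conflict → ping_server); since O(¬declare_conflict), deontic closure gives O(ping_server).
The contrapositive of premise 9 (O(¬delete_summons → ¬ping_server)) is O(ping_server → delete_summons), and O(ping_server) is already established, so O(delete_summons).
But premise 4, F(delete_summons), means O(¬delete_summons).
We now have both O(delete_summons) and O(¬delete_summons) — delete_summons is simultaneously obligatory and forbidden, violating the D-axiom.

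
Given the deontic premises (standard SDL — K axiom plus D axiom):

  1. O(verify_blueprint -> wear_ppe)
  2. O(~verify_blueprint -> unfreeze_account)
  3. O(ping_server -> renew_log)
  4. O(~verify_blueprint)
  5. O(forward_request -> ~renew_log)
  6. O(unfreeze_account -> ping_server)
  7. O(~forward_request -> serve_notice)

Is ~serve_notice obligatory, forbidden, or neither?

Premise 4 states O(~verify_blueprint) outright.
From O(~verify_blueprint) and premise 2, O(~verify_blueprint -> unfreeze_account), we obtain O(unfreeze_account).
With premise 6, O(unfreeze_account -> ping_server), the K-axiom yields O(ping_server).
Applying K to premise 3 (O(ping_server -> renew_log)) and O(ping_server) yields O(renew_log).
The contrapositive of premise 5 (O(forward_request -> ~renew_log)) is O(renew_log -> ~forward_request), and O(renew_log) is already established, so O(~forward_request).
Premise 7 is O(~forward_request -> serve_notice); since O(~forward_request), deontic closure gives O(serve_notice).
Premise 1 does not contribute to this derivation.
Thus O(serve_notice), which is F(~serve_notice): ~serve_notice is forbidden.

Forbidden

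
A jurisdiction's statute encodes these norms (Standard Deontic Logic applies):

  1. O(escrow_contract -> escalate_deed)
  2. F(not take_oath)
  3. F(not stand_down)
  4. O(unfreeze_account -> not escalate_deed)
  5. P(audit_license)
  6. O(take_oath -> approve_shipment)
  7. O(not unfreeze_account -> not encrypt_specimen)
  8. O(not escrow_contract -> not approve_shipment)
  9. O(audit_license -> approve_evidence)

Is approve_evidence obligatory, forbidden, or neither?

Premise 9 is O(audit_license -> approve_evidence), but O(audit_license) is not derivable from the premises (the permission P(audit_license) asserts only not O(not audit_license), not O(audit_license)), so it does not yield O(approve_evidence).
No premise or chain of K-axiom applications forces O(approve_evidence), and none forces O(not approve_evidence). So approve_evidence is neither obligatory nor forbidden under these norms.

Neither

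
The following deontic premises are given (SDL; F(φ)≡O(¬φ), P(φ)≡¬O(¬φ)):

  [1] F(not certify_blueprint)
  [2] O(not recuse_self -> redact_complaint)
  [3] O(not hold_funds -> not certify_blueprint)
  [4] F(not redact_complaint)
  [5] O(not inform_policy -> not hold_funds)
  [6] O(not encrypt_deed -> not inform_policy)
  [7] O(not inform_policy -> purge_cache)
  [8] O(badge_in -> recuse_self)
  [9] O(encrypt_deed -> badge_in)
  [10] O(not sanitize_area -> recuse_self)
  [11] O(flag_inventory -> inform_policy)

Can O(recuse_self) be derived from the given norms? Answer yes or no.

Yes

Premise 1, F(not certify_blueprint), is equivalent to O(certify_blueprint).
Premise 3, O(not hold_funds -> not certify_blueprint), contraposes to O(certify_blueprint -> hold_funds); with O(certify_blueprint) we get O(hold_funds).
Premise 5 is O(not inform_policy -> not hold_funds); contrapositively O(hold_funds -> inform_policy). Since O(hold_funds) holds, K gives O(inform_policy).
Premise 6, O(not encrypt_deed -> not inform_policy), contraposes to O(inform_policy -> encrypt_deed); with O(inform_policy) we get O(encrypt_deed).
From O(encrypt_deed) and premise 9, O(encrypt_deed -> badge_in), we obtain O(badge_in).
Premise 8 is O(badge_in -> recuse_self); since O(badge_in), deontic closure gives O(recuse_self).
Premises 2, 4, 7, 10, 11 do not contribute to this derivation.
So O(recuse_self) follows.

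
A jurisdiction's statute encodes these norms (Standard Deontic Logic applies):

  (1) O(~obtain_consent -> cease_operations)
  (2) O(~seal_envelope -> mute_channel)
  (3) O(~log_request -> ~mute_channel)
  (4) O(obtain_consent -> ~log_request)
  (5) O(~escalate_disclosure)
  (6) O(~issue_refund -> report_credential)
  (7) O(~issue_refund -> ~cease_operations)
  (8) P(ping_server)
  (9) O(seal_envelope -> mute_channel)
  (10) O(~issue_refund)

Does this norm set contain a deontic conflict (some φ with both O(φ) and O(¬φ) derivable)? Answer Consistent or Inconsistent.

Premises 9 and 2 cover both cases: O(seal_envelope -> mute_channel) and O(~seal_envelope -> mute_channel). Since seal_envelope ∨ ~seal_envelope is a tautology, O(mute_channel) follows.
Premise 3, O(~log_request -> ~mute_channel), contraposes to O(mute_channel -> log_request); with O(mute_channel) we get O(log_request).
Premise 4, O(obtain_consent -> ~log_request), contraposes to O(log_request -> ~obtain_consent); with O(log_request) we get O(~obtain_consent).
Premise 1 is O(~obtain_consent -> cease_operations); since O(~obtain_consent), deontic closure gives O(cease_operations).
Premise 7 is O(~issue_refund -> ~cease_operations); contrapositively O(cease_operations -> issue_refund). Since O(cease_operations) holds, K gives O(issue_refund).
However, premise 10 gives O(~issue_refund).
We now have both O(issue_refund) and O(~issue_refund) — issue_refund is simultaneously obligatory and forbidden, violating the D-axiom.

Inconsistent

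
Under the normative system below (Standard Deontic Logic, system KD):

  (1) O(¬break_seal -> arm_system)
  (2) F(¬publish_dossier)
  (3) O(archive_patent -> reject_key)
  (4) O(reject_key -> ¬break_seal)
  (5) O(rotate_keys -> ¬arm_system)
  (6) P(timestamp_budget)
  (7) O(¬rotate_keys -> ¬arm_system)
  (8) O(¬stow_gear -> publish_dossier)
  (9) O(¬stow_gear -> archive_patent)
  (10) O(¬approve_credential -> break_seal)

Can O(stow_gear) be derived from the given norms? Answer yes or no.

Yes

By case analysis on rotate_keys: premise 5 gives O(rotate_keys -> ¬arm_system) and premise 7 gives O(¬rotate_keys -> ¬arm_system), so O(¬arm_system) either way.
The contrapositive of premise 1 (O(¬break_seal -> arm_system)) is O(¬arm_system -> break_seal), and O(¬arm_system) is already established, so O(break_seal).
Premise 4, O(reject_key -> ¬break_seal), contraposes to O(break_seal -> ¬reject_key); with O(break_seal) we get O(¬reject_key).
Premise 3, O(archive_patent -> reject_key), contraposes to O(¬reject_key -> ¬archive_patent); with O(¬reject_key) we get O(¬archive_patent).
Premise 9, O(¬stow_gear -> archive_patent), contraposes to O(¬archive_patent -> stow_gear); with O(¬archive_patent) we get O(stow_gear).
Premises 2, 6, 8, 10 do not contribute to this derivation.
So O(stow_gear) follows.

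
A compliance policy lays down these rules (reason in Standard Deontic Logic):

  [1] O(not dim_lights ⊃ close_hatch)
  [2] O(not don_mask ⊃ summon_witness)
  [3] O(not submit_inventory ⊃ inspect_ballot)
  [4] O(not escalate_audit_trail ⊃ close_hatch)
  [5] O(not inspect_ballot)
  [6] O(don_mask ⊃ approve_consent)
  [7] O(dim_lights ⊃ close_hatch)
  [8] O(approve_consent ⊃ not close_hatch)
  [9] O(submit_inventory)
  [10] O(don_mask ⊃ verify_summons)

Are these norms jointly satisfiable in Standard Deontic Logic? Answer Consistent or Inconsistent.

Premise 3 is O(not submit_inventory ⊃ inspect_ballot), but O(not submit_inventory) is not derivable from the premises, so it does not yield O(inspect_ballot).
So O(inspect_ballot) is not derivable, and the apparent clash with O(not inspect_ballot) does not arise.
A world satisfying every obligation exists (e.g. approve_consent=false, close_hatch=true, dim_lights=false, don_mask=false, escalate_audit_trail=false, inspect_ballot=false, submit_inventory=true, summon_witness=true, verify_summons=false); no atom is both obligatory and forbidden, so the set is consistent.

Consistent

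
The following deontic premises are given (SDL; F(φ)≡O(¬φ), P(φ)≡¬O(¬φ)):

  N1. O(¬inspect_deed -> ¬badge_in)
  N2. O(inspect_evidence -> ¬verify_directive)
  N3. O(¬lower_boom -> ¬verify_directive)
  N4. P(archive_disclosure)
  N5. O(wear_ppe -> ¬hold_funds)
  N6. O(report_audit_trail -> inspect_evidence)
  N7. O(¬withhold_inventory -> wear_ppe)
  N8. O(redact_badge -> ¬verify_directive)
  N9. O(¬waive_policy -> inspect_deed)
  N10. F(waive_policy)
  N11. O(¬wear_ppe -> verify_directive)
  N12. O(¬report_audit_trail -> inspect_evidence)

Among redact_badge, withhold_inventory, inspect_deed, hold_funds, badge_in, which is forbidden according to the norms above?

hold_funds

Premises 6 and 12 are O(report_audit_trail -> inspect_evidence) and O(¬report_audit_trail -> inspect_evidence); every ideal world satisfies report_audit_trail or ¬report_audit_trail, so in either case inspect_evidence holds — hence O(inspect_evidence).
With premise 2, O(inspect_evidence -> ¬verify_directive), the K-axiom yields O(¬verify_directive).
The contrapositive of premise 11 (O(¬wear_ppe -> verify_directive)) is O(¬verify_directive -> wear_ppe), and O(¬verify_directive) is already established, so O(wear_ppe).
From O(wear_ppe) and premise 5, O(wear_ppe -> ¬hold_funds), we obtain O(¬hold_funds).
So O(¬hold_funds) holds, i.e. hold_funds is forbidden. None of the other listed options is forbidden under the premises.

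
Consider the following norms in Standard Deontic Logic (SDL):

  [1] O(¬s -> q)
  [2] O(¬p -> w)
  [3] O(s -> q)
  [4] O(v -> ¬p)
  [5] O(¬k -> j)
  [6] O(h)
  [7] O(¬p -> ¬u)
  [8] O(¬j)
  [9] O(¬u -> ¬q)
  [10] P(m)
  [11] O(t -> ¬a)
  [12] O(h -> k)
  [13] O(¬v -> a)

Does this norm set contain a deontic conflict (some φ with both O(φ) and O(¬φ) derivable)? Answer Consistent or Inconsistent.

Premise 5 is O(¬k -> j), but O(¬k) is not derivable from the premises, so it does not yield O(j).
So O(j) is not derivable, and the apparent clash with O(¬j) does not arise.
A world satisfying every obligation exists (e.g. a=true, h=true, j=false, k=true, m=false, p=true, q=true, s=false, t=false, u=true, v=false, w=false); no atom is both obligatory and forbidden, so the set is consistent.

Consistent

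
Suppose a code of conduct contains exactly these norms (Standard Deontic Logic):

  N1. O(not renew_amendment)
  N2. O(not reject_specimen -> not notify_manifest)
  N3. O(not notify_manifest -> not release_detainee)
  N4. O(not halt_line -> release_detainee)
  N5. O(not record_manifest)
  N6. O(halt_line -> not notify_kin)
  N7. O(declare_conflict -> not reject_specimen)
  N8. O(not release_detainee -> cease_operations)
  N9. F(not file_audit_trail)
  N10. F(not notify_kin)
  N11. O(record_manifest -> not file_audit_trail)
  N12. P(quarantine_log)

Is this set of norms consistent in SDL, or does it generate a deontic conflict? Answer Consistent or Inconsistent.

Premise 11 is O(record_manifest -> not file_audit_trail), but O(record_manifest) is not derivable from the premises, so it does not yield O(not file_audit_trail).
So O(not file_audit_trail) is not derivable, and the apparent clash with O(file_audit_trail) does not arise.
A world satisfying every obligation exists (e.g. cease_operations=false, declare_conflict=false, file_audit_trail=true, halt_line=false, notify_kin=true, notify_manifest=true, quarantine_log=false, record_manifest=false, reject_specimen=true, release_detainee=true, renew_amendment=false); no atom is both obligatory and forbidden, so the set is consistent.

Consistent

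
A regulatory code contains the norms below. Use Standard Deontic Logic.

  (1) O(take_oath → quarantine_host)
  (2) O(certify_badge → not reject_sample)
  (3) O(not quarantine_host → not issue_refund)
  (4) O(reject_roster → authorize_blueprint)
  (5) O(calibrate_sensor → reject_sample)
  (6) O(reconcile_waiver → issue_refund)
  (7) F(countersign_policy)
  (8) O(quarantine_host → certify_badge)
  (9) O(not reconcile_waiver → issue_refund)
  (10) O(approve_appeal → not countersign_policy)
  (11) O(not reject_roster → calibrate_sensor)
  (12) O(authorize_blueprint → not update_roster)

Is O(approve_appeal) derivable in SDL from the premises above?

No

Premise 10 is O(approve_appeal → not countersign_policy); even if O(not countersign_policy) held, inferring O(approve_appeal) would be affirming the consequent — invalid.
No other premise forces O(approve_appeal). An ideal world satisfying every premise can still have approve_appeal false, so O(approve_appeal) is not derivable.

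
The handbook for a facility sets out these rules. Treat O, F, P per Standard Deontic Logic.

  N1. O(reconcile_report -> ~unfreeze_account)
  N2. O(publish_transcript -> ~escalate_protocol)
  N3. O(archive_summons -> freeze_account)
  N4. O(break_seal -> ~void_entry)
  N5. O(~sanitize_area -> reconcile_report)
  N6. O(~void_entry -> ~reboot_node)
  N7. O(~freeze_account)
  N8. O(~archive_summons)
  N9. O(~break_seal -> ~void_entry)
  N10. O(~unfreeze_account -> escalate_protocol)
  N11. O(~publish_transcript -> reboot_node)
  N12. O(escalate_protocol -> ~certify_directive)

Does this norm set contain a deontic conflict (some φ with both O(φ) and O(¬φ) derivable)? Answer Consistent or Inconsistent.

Premise 3 is O(archive_summons -> freeze_account), but O(archive_summons) is not derivable from the premises, so it does not yield O(freeze_account).
So O(freeze_account) is not derivable, and the apparent clash with O(~freeze_account) does not arise.
A world satisfying every obligation exists (e.g. archive_summons=false, break_seal=false, certify_directive=false, escalate_protocol=false, freeze_account=false, publish_transcript=true, reboot_node=false, reconcile_report=false, sanitize_area=true, unfreeze_account=true, void_entry=false); no atom is both obligatory and forbidden, so the set is consistent.

Consistent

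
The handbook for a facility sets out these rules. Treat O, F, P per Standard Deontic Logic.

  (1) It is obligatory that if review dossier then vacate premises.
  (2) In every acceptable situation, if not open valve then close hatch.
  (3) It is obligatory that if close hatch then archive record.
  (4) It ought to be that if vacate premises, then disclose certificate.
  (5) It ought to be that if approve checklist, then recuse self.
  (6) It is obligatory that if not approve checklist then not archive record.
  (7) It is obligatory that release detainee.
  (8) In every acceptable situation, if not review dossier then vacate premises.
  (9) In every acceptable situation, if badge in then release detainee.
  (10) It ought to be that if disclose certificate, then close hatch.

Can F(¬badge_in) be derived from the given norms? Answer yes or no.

No

Premise 9 is O(badge_in → release_detainee); even if O(release_detainee) held, inferring O(badge_in) would be affirming the consequent — invalid.
No other premise forces O(badge_in). An ideal world satisfying every premise can still have ¬badge_in true, so F(¬badge_in) is not derivable.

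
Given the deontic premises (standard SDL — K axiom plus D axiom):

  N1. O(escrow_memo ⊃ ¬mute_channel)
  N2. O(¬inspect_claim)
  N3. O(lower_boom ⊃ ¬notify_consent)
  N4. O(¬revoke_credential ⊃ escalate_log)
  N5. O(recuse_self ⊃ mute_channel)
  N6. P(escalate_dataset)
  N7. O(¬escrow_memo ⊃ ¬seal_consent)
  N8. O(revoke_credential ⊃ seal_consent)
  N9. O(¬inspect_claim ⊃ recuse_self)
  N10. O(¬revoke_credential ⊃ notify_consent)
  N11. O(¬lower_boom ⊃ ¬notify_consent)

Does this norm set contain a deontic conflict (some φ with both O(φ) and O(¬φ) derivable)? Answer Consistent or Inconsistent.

Inconsistent

Premises 11 and 3 cover both cases: O(¬lower_boom ⊃ ¬notify_consent) and O(lower_boom ⊃ ¬notify_consent). Since ¬lower_boom ∨ lower_boom is a tautology, O(¬notify_consent) follows.
Premise 10, O(¬revoke_credential ⊃ notify_consent), contraposes to O(¬notify_consent ⊃ revoke_credential); with O(¬notify_consent) we get O(revoke_credential).
Premise 8 is O(revoke_credential ⊃ seal_consent); since O(revoke_credential), deontic closure gives O(seal_consent).
The contrapositive of premise 7 (O(¬escrow_memo ⊃ ¬seal_consent)) is O(seal_consent ⊃ escrow_memo), and O(seal_consent) is already established, so O(escrow_memo).
Applying K to premise 1 (O(escrow_memo ⊃ ¬mute_channel)) and O(escrow_memo) yields O(¬mute_channel).
Premise 5, O(recuse_self ⊃ mute_channel), contraposes to O(¬mute_channel ⊃ ¬recuse_self); with O(¬mute_channel) we get O(¬recuse_self).
Premise 9, O(¬inspect_claim ⊃ recuse_self), contraposes to O(¬recuse_self ⊃ inspect_claim); with O(¬recuse_self) we get O(inspect_claim).
But premise 2 directly asserts O(¬inspect_claim).
We now have both O(inspect_claim) and O(¬inspect_claim) — inspect_claim is simultaneously obligatory and forbidden, violating the D-axiom.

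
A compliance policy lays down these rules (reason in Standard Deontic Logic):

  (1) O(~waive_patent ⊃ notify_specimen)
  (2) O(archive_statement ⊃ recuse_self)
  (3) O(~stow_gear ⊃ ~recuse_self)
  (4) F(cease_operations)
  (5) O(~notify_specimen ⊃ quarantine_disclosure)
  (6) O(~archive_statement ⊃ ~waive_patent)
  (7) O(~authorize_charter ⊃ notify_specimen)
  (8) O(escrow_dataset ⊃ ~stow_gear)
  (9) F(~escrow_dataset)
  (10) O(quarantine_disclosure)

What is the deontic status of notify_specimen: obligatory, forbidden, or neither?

Premise 9, F(~escrow_dataset), is equivalent to O(escrow_dataset).
Premise 8 is O(escrow_dataset ⊃ ~stow_gear); since O(escrow_dataset), deontic closure gives O(~stow_gear).
From O(~stow_gear) and premise 3, O(~stow_gear ⊃ ~recuse_self), we obtain O(~recuse_self).
Premise 2, O(archive_statement ⊃ recuse_self), contraposes to O(~recuse_self ⊃ ~archive_statement); with O(~recuse_self) we get O(~archive_statement).
Premise 6 is O(~archive_statement ⊃ ~waive_patent); since O(~archive_statement), deontic closure gives O(~waive_patent).
Premise 1 is O(~waive_patent ⊃ notify_specimen); since O(~waive_patent), deontic closure gives O(notify_specimen).
Premises 4, 5, 7, 10 do not contribute to this derivation.
Hence notify_specimen is obligatory.

Obligatory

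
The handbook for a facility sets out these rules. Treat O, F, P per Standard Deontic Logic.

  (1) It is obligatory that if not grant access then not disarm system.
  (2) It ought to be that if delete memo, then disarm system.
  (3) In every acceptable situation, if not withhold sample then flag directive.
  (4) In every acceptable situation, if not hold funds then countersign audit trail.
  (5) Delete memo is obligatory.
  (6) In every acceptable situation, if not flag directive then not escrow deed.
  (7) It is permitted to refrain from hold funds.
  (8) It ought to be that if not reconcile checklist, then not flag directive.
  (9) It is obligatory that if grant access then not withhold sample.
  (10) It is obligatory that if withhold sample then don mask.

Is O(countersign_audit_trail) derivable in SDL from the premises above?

No

Premise 4 is O(¬hold_funds → countersign_audit_trail), but O(¬hold_funds) is not derivable from the premises (the permission P(¬hold_funds) asserts only ¬O(hold_funds), not O(¬hold_funds)), so it does not yield O(countersign_audit_trail).
No other premise forces O(countersign_audit_trail). An ideal world satisfying every premise can still have countersign_audit_trail false, so O(countersign_audit_trail) is not derivable.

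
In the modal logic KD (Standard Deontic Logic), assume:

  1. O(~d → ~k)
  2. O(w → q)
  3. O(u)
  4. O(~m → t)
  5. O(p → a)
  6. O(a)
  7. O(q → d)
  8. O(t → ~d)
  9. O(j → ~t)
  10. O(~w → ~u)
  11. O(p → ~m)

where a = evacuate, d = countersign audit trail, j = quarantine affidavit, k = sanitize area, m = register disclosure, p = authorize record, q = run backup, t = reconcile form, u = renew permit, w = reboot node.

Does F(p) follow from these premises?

Premise 3 gives O(u).
The contrapositive of premise 10 (O(~w → ~u)) is O(u → w), and O(u) is already established, so O(w).
From O(w) and premise 2, O(w → q), we obtain O(q).
From O(q) and premise 7, O(q → d), we obtain O(d).
Premise 8, O(t → ~d), contraposes to O(d → ~t); with O(d) we get O(~t).
The contrapositive of premise 4 (O(~m → t)) is O(~t → m), and O(~t) is already established, so O(m).
Premise 11, O(p → ~m), contraposes to O(m → ~p); with O(m) we get O(~p).
Premises 1, 5, 6, 9 do not contribute to this derivation.
So O(~p) holds, i.e. F(p). The claim follows.

Yes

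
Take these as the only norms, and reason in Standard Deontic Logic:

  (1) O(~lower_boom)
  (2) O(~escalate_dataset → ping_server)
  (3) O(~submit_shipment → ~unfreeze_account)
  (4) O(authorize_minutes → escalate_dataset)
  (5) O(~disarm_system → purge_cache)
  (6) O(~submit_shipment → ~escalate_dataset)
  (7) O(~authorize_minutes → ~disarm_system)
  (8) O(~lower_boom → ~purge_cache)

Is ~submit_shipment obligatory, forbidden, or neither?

Forbidden

Premise 1 gives O(~lower_boom).
From O(~lower_boom) and premise 8, O(~lower_boom → ~purge_cache), we obtain O(~purge_cache).
The contrapositive of premise 5 (O(~disarm_system → purge_cache)) is O(~purge_cache → disarm_system), and O(~purge_cache) is already established, so O(disarm_system).
The contrapositive of premise 7 (O(~authorize_minutes → ~disarm_system)) is O(disarm_system → authorize_minutes), and O(disarm_system) is already established, so O(authorize_minutes).
Premise 4 is O(authorize_minutes → escalate_dataset); since O(authorize_minutes), deontic closure gives O(escalate_dataset).
The contrapositive of premise 6 (O(~submit_shipment → ~escalate_dataset)) is O(escalate_dataset → submit_shipment), and O(escalate_dataset) is already established, so O(submit_shipment).
Premises 2, 3 do not contribute to this derivation.
Thus O(submit_shipment), which is F(~submit_shipment): ~submit_shipment is forbidden.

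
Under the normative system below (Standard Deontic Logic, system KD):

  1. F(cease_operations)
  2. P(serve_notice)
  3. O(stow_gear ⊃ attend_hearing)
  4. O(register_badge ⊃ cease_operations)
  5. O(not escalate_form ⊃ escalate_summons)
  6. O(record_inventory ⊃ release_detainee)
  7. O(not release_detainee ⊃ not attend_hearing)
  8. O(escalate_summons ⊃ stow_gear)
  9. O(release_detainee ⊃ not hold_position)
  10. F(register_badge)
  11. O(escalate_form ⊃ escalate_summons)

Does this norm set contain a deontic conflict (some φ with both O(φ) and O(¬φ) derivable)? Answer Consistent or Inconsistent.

Consistent

Premise 4 is O(register_badge ⊃ cease_operations), but O(register_badge) is not derivable from the premises, so it does not yield O(cease_operations).
So O(cease_operations) is not derivable, and the apparent clash with O(not cease_operations) does not arise.
A world satisfying every obligation exists (e.g. attend_hearing=true, cease_operations=false, escalate_form=false, escalate_summons=true, hold_position=false, record_inventory=false, register_badge=false, release_detainee=true, serve_notice=false, stow_gear=true); no atom is both obligatory and forbidden, so the set is consistent.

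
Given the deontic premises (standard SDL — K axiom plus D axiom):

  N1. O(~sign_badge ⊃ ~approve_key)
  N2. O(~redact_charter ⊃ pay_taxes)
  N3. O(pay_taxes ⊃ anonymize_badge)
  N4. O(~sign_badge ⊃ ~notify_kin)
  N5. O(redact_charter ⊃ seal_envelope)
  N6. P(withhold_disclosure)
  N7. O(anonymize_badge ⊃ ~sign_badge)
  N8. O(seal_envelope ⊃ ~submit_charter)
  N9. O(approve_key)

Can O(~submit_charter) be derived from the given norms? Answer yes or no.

From premise 9 we have O(approve_key).
Premise 1 is O(~sign_badge ⊃ ~approve_key); contrapositively O(approve_key ⊃ sign_badge). Since O(approve_key) holds, K gives O(sign_badge).
Premise 7, O(anonymize_badge ⊃ ~sign_badge), contraposes to O(sign_badge ⊃ ~anonymize_badge); with O(sign_badge) we get O(~anonymize_badge).
Premise 3, O(pay_taxes ⊃ anonymize_badge), contraposes to O(~anonymize_badge ⊃ ~pay_taxes); with O(~anonymize_badge) we get O(~pay_taxes).
Premise 2 is O(~redact_charter ⊃ pay_taxes); contrapositively O(~pay_taxes ⊃ redact_charter). Since O(~pay_taxes) holds, K gives O(redact_charter).
Applying K to premise 5 (O(redact_charter ⊃ seal_envelope)) and O(redact_charter) yields O(seal_envelope).
Applying K to premise 8 (O(seal_envelope ⊃ ~submit_charter)) and O(seal_envelope) yields O(~submit_charter).
Premises 4, 6 do not contribute to this derivation.
So O(~submit_charter) follows.

Yes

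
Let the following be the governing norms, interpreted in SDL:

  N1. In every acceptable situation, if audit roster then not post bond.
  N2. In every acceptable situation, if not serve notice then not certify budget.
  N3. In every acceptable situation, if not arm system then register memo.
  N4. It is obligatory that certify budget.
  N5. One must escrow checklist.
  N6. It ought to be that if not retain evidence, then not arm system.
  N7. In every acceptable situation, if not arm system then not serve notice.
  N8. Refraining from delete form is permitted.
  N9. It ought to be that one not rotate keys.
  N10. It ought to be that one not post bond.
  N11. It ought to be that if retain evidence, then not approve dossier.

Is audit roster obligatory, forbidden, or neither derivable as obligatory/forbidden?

Premise 1 is O(audit_roster → ¬post_bond); even if O(¬post_bond) held, inferring O(audit_roster) would be affirming the consequent — invalid.
No premise or chain of K-axiom applications forces O(audit_roster), and none forces O(¬audit_roster). So audit_roster is neither obligatory nor forbidden under these norms.

Neither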